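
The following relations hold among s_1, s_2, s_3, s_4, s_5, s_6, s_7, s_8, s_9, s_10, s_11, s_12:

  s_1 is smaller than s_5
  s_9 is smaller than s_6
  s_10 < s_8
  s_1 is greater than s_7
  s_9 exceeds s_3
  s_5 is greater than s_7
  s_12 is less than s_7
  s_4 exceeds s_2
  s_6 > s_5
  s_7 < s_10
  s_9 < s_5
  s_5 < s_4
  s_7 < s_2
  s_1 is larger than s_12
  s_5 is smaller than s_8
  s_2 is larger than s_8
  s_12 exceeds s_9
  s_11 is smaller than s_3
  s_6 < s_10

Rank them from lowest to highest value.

The consecutive links are each given: s_11 < s_3; s_3 < s_9; s_9 < s_12; s_12 < s_7; s_7 < s_1; s_1 < s_5; s_5 < s_6; s_6 < s_10; s_10 < s_8; s_8 < s_2; s_2 < s_4.

s_11 < s_3 < s_9 < s_12 < s_7 < s_1 < s_5 < s_6 < s_10 < s_8 < s_2 < s_4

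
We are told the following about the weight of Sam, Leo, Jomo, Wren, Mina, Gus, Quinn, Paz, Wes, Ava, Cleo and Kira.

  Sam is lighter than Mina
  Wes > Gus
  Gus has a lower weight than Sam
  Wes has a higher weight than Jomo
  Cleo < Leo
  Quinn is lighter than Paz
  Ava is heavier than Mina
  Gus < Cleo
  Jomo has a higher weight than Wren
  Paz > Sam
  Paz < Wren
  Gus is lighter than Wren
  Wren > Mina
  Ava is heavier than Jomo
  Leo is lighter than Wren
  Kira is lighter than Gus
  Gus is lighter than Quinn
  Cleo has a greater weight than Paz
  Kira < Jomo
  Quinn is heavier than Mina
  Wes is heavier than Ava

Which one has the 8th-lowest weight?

Leo

The consecutive relations fix a unique order: Kira < Gus < Sam < Mina < Quinn < Paz < Cleo < Leo < Wren < Jomo < Ava < Wes.
Counting 8 from the smallest end gives Leo.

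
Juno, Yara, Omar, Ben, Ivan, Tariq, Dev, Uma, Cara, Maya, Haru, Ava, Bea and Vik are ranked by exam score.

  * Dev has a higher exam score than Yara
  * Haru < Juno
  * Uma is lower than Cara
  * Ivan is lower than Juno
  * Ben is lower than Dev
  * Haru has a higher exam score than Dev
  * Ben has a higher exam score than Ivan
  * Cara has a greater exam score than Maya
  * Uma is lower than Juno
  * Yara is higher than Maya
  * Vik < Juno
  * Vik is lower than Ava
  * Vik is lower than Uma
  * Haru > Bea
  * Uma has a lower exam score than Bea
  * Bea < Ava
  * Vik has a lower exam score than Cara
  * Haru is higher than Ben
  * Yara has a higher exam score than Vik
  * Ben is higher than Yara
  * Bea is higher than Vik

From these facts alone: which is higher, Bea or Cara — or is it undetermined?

undetermined

Following every chain through Bea: above Bea we get Ava, Haru, Juno; below Bea we get Vik, Uma.
Cara is not reached, and no chain runs the other way from Cara to Bea.
So the given relations leave the order of Bea and Cara undetermined.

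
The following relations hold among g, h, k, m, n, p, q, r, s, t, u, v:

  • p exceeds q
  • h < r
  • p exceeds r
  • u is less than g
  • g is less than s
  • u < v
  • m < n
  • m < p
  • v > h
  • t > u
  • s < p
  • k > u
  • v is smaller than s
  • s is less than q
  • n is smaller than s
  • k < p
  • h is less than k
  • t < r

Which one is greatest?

Chaining downward from p: directly below it, m, s, r, k, q; then u, g, h, v, n, t.
That covers every other element, and nothing is given above p, so p is the greatest.

p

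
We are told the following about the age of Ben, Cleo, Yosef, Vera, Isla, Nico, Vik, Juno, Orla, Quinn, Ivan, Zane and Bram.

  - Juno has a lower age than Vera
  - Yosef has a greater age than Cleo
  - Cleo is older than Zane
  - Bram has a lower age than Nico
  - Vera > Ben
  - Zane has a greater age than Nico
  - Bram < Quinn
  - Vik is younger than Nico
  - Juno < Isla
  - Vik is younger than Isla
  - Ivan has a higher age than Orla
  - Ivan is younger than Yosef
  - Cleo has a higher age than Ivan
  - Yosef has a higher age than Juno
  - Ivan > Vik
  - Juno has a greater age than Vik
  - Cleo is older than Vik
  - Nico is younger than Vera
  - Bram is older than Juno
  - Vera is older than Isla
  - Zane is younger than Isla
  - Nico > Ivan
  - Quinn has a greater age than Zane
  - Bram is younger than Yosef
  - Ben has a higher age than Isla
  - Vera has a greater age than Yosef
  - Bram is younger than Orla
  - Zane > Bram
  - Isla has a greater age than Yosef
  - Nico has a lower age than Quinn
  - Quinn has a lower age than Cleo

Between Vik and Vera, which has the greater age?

Vera

Link the given pairs in sequence: Vik < Juno; Juno < Bram; Bram < Orla; Orla < Ivan; Ivan < Nico; Nico < Zane; Zane < Quinn; Quinn < Cleo; Cleo < Yosef; Yosef < Isla; Isla < Ben; Ben < Vera.
Chaining these gives Vik < Juno < Bram < Orla < Ivan < Nico < Zane < Quinn < Cleo < Yosef < Isla < Ben < Vera.
So Vik < Vera; Vera is the older of the two.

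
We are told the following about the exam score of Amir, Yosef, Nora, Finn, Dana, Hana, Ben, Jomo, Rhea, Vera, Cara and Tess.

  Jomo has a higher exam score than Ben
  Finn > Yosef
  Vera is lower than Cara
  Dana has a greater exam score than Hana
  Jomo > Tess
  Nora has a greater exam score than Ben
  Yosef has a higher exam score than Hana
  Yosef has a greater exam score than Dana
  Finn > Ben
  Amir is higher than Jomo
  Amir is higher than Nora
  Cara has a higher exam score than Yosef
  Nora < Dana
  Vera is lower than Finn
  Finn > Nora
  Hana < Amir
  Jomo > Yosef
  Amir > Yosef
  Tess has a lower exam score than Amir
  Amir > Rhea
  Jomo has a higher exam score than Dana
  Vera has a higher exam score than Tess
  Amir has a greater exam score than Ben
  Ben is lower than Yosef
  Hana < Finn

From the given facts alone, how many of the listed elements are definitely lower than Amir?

The elements the relations force below Amir are Ben, Nora, Tess, Hana, Dana, Yosef, Rhea, Jomo — no chain reaches any other.
That is 8.

8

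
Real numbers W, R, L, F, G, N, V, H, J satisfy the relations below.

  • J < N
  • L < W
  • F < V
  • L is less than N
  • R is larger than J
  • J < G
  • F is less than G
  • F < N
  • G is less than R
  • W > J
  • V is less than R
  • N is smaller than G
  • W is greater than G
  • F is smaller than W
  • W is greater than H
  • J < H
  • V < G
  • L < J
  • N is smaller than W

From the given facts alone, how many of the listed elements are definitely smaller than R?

Directly below R: V, J, G.
One step further: L, F, N (6 so far).
No other element is forced below R by the given relations, so the count is 6.

6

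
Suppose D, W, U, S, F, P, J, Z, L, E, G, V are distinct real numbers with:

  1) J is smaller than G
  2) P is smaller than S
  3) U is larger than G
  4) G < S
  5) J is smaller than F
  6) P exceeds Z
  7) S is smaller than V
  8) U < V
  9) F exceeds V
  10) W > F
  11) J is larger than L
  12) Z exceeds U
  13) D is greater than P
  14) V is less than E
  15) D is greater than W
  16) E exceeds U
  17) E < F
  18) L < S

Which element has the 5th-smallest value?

Z

Piecing the relations together gives one ordering: L < J < G < U < Z < P < S < V < E < F < W < D.
Counting 5 from the smallest end gives Z.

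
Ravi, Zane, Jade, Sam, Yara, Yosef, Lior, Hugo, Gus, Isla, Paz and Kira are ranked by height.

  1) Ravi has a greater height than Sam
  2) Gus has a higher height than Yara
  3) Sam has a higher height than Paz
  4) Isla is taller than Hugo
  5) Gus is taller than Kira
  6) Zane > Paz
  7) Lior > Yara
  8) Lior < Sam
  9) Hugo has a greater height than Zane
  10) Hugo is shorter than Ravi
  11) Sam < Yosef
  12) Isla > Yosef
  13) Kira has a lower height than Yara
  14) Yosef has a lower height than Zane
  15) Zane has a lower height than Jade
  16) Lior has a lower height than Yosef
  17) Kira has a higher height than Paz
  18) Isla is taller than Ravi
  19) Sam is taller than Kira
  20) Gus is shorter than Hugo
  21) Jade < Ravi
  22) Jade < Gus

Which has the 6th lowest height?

Yosef

The consecutive relations fix a unique order: Paz < Kira < Yara < Lior < Sam < Yosef < Zane < Jade < Gus < Hugo < Ravi < Isla.
Counting 6 from the smallest end gives Yosef.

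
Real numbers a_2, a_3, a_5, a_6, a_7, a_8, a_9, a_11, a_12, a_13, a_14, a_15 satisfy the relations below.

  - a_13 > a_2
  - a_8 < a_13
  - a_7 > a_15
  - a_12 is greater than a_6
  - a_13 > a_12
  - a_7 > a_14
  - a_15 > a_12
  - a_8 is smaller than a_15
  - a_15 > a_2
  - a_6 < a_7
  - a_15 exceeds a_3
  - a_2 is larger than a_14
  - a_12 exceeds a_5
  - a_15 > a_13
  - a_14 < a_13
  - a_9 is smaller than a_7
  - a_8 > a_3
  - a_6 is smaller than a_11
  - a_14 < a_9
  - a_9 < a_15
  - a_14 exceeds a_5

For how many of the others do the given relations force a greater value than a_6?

5

From a_6 the given relations immediately reach a_12, a_11, a_7.
From those, a_13, a_15 — 5 in total.
No other element is forced above a_6 by the given relations, so the count is 5.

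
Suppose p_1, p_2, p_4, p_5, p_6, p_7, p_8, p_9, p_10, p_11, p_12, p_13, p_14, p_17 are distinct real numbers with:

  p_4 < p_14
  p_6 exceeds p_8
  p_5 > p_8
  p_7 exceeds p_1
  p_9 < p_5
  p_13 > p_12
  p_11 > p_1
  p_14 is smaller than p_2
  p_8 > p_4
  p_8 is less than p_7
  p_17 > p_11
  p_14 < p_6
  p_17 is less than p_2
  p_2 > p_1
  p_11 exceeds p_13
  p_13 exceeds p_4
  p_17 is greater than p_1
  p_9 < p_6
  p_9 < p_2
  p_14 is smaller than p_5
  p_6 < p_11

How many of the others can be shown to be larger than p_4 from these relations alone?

9

Directly above p_4: p_8, p_13, p_14.
One step further: p_6, p_11, p_5, p_7, p_2 (8 so far).
One step further: p_17 (9 so far).
No other element is forced above p_4 by the given relations, so the count is 9.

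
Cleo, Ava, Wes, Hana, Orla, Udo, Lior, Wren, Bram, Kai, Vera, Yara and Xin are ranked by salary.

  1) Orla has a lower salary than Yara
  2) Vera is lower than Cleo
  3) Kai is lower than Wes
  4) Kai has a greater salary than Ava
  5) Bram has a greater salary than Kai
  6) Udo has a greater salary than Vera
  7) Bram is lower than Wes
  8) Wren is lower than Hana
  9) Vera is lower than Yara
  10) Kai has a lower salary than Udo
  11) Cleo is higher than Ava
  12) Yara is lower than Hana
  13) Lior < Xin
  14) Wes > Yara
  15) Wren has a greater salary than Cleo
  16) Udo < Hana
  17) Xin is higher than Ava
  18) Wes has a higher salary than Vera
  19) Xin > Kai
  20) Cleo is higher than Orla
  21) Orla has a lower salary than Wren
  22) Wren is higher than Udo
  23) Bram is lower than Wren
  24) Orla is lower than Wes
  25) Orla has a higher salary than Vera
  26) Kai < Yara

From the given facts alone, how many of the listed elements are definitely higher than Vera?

The elements the relations force above Vera are Udo, Orla, Cleo, Yara, Wes, Wren, Hana — no chain reaches any other.
That is 7.

7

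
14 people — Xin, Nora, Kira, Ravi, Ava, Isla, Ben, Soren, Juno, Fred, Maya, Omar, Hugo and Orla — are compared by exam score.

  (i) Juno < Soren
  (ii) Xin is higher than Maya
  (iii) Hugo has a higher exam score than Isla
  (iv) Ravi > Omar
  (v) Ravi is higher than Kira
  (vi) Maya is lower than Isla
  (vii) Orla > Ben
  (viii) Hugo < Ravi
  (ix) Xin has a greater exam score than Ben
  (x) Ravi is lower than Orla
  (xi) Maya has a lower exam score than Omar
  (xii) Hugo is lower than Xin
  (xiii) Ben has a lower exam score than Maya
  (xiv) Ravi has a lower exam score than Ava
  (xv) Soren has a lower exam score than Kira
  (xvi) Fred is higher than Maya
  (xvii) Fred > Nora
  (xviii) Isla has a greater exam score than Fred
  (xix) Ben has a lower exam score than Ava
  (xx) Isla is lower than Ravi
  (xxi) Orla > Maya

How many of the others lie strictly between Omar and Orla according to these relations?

Chaining upward from Omar reaches: Ravi, Ava.
Chaining downward from Orla reaches: Ben, Maya, Juno, Nora, Soren, Fred, Isla, Kira, Hugo, Ravi.
Strictly between Omar and Orla are those in both lists: Ravi — 1 element.

1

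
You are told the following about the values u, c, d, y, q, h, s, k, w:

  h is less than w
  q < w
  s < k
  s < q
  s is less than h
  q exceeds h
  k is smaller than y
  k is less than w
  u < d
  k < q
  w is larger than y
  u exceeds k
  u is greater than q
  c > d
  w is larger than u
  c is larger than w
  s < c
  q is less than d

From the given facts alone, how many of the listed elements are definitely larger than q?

4

The elements the relations force above q are u, d, w, c — no chain reaches any other.
That is 4.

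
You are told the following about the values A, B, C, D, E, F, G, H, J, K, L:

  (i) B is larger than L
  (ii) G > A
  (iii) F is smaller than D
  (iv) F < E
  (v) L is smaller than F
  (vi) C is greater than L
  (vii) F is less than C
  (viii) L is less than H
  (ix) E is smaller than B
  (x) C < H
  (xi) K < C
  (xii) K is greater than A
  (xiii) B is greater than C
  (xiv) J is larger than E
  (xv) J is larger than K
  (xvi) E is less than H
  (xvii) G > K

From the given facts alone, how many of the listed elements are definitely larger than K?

The elements the relations force above K are C, G, J, H, B — no chain reaches any other.
That is 5.

5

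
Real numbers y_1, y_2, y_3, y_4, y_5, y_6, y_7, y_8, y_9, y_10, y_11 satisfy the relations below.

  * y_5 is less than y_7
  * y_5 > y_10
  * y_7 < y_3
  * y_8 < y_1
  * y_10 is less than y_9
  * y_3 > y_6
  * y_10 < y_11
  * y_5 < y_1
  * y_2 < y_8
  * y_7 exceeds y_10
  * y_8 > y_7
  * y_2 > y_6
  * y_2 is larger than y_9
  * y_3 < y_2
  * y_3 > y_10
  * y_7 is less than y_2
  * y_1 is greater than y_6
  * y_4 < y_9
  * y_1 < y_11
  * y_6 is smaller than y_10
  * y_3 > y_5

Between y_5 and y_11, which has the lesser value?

y_5 < y_7 and y_7 < y_3 give y_5 < y_3.
With y_3 < y_2: y_5 < y_7 < y_3 < y_2.
Then y_2 < y_8 extends the chain to y_8.
With y_8 < y_1: y_5 < y_7 < y_3 < y_2 < y_8 < y_1.
With y_1 < y_11: y_5 < y_7 < y_3 < y_2 < y_8 < y_1 < y_11.
So y_5 < y_11; y_5 is the smaller of the two.

y_5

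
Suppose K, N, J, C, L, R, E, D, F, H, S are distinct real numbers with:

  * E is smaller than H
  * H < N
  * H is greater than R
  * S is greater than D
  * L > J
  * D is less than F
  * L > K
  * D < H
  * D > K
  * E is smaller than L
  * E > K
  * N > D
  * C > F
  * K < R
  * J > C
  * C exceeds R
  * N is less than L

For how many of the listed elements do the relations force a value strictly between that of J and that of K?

Chaining upward from K reaches: R, E, D, F, C, H, S, N, L.
Chaining downward from J reaches: R, D, F, C.
Strictly between K and J are those in both lists: R, D, F, C — 4 elements.

4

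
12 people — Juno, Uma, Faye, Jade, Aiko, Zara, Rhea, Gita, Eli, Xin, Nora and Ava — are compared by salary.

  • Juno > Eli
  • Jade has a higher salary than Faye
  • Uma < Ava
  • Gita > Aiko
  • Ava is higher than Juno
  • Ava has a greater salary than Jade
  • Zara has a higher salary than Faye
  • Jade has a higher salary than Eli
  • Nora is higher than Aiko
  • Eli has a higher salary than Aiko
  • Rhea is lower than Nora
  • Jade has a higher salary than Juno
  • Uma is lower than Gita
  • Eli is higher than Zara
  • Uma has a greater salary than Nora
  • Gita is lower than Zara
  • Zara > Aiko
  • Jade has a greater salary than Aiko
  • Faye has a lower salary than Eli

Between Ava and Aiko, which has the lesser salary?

Aiko < Nora and Nora < Uma give Aiko < Uma.
With Uma < Gita: Aiko < Nora < Uma < Gita.
Then Gita < Zara extends the chain to Zara.
Then Zara < Eli extends the chain to Eli.
Then Eli < Juno extends the chain to Juno.
With Juno < Jade: Aiko < Nora < Uma < Gita < Zara < Eli < Juno < Jade.
Then Jade < Ava extends the chain to Ava.
So Aiko < Ava; Aiko is the lower of the two.

Aiko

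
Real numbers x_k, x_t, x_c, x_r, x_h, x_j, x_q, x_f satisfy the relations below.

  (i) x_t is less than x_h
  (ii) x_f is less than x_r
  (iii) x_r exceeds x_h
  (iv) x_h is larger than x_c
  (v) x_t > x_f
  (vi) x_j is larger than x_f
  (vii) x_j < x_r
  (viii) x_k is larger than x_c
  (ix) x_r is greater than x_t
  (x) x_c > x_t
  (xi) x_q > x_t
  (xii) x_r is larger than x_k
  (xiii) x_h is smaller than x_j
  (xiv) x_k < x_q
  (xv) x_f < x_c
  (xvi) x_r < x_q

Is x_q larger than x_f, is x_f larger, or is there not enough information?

Link the given pairs in sequence: x_f < x_t; x_t < x_h; x_h < x_j; x_j < x_r; x_r < x_q.
Chaining these gives x_f < x_t < x_h < x_j < x_r < x_q.
So x_q is larger.

x_q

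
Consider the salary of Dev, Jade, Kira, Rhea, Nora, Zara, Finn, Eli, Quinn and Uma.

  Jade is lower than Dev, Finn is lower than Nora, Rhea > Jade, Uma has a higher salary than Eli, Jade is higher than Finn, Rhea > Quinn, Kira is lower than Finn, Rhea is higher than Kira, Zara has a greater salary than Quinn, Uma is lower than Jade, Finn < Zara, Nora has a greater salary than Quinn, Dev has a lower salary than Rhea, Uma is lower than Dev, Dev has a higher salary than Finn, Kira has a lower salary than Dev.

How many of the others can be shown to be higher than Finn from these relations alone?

From Finn the given relations immediately reach Zara, Jade, Dev, Nora.
From those, Rhea — 5 in total.
Nothing else is reachable above Finn; 5 in all.

5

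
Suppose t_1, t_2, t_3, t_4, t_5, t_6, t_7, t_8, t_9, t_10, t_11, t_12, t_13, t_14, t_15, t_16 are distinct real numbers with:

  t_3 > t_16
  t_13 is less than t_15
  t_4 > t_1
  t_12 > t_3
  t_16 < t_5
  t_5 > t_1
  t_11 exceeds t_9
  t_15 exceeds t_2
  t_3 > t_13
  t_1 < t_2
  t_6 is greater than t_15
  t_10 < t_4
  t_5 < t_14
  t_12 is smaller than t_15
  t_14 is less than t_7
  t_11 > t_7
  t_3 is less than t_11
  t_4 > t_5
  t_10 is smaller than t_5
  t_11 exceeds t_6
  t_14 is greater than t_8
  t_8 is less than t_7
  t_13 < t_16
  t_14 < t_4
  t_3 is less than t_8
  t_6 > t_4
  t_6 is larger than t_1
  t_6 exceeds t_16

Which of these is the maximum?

t_11

t_1 is not greatest since t_1 < t_2; t_13 is not greatest since t_13 < t_3; t_2 is not greatest since t_2 < t_15; t_10 is not greatest since t_10 < t_4; t_16 is not greatest since t_16 < t_3; t_5 is not greatest since t_5 < t_4; t_3 is not greatest since t_3 < t_11; t_8 is not greatest since t_8 < t_7; t_12 is not greatest since t_12 < t_15; t_14 is not greatest since t_14 < t_7; t_7 is not greatest since t_7 < t_11; t_9 is not greatest since t_9 < t_11; t_15 is not greatest since t_15 < t_6; t_4 is not greatest since t_4 < t_6; t_6 is not greatest since t_6 < t_11.
Only t_11 has nothing above it, so t_11 is the maximum.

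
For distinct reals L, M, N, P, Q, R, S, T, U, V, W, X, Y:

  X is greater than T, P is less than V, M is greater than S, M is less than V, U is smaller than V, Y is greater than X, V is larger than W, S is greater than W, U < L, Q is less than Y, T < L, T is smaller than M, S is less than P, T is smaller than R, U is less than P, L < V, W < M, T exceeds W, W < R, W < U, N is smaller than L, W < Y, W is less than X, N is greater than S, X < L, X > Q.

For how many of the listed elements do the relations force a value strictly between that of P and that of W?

The relations place W below P. An element lies strictly between them when it is forced above W and also forced below P.
Above W: {T, X, R, U, S, N, M, L, V, Y}. Below P: {U, S}.
Intersection: {U, S} — 2.

2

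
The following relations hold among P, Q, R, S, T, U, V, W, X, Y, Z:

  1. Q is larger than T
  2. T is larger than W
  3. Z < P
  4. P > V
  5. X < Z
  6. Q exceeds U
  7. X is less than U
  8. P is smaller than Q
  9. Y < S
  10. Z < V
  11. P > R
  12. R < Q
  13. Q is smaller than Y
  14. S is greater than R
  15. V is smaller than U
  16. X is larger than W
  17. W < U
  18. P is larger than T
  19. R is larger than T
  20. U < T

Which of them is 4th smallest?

Piecing the relations together gives one ordering: W < X < Z < V < U < T < R < P < Q < Y < S.
The 4th smallest is V.

V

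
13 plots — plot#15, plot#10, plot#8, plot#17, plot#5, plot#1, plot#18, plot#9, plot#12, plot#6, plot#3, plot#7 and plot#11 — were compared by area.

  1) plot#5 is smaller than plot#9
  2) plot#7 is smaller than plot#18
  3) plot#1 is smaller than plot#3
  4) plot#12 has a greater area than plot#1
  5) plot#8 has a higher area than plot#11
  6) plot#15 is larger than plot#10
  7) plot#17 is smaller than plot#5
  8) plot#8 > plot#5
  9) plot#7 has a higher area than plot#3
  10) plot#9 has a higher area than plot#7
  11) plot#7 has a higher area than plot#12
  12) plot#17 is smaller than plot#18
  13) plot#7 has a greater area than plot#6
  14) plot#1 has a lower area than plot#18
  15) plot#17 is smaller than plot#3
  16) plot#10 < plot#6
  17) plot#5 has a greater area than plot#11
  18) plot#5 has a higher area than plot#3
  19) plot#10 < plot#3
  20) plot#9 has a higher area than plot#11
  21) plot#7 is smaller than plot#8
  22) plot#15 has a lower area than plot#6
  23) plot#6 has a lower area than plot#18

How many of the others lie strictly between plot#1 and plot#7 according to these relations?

Chaining upward from plot#1 reaches: plot#12, plot#3, plot#5, plot#18, plot#8, plot#9.
Chaining downward from plot#7 reaches: plot#10, plot#12, plot#17, plot#15, plot#3, plot#6.
Strictly between plot#1 and plot#7 are those in both lists: plot#12, plot#3 — 2 elements.

2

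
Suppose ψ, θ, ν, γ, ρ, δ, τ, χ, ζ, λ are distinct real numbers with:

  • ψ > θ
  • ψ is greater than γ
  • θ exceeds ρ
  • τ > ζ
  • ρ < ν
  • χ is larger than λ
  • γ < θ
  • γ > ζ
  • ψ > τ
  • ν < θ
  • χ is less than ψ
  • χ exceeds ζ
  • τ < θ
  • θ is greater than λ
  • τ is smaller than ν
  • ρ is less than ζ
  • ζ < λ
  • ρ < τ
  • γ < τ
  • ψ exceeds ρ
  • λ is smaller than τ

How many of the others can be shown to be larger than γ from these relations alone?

From γ the given relations immediately reach τ, θ, ψ.
From those, ν — 4 in total.
Nothing else is reachable above γ; 4 in all.

4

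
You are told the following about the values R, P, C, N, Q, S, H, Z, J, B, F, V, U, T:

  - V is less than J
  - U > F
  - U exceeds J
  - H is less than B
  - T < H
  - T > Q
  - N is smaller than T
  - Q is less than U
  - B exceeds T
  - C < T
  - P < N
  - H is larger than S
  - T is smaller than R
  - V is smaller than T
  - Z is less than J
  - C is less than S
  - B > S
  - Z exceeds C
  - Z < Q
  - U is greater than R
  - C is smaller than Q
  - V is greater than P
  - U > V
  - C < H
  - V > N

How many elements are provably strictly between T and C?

Chaining upward from C reaches: Z, Q, S, R, H, J, B, U.
Chaining downward from T reaches: P, Z, N, Q, V.
Strictly between C and T are those in both lists: Z, Q — 2 elements.

2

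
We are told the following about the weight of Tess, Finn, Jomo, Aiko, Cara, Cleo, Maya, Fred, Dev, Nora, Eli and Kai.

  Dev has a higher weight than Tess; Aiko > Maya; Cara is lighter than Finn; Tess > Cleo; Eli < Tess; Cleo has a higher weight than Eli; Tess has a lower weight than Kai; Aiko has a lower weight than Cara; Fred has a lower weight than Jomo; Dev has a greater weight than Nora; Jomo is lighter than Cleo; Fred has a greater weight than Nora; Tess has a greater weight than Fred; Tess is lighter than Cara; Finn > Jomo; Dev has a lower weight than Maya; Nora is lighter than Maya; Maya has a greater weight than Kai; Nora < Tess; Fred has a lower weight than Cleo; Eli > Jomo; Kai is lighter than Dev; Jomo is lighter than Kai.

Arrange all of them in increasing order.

Nora < Fred < Jomo < Eli < Cleo < Tess < Kai < Dev < Maya < Aiko < Cara < Finn

Nothing is placed below Nora, so it is least; from there Nora < Fred; Fred < Jomo; Jomo < Eli; Eli < Cleo; Cleo < Tess; Tess < Kai; Kai < Dev; Dev < Maya; Maya < Aiko; Aiko < Cara; Cara < Finn, each given directly.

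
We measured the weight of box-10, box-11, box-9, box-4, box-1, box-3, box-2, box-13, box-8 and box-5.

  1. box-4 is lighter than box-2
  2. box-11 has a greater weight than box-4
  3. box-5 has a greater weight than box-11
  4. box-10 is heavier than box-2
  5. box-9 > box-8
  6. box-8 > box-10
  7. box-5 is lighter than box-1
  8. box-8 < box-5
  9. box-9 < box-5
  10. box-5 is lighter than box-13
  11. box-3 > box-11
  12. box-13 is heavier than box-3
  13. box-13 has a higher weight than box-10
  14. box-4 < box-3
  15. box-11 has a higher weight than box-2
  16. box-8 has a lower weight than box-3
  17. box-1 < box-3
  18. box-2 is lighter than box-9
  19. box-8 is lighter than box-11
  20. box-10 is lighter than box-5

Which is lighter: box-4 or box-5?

Link the given pairs in sequence: box-4 < box-2; box-2 < box-10; box-10 < box-8; box-8 < box-11; box-11 < box-5.
Chaining these gives box-4 < box-2 < box-10 < box-8 < box-11 < box-5.
So box-4 < box-5; box-4 is the lighter of the two.

box-4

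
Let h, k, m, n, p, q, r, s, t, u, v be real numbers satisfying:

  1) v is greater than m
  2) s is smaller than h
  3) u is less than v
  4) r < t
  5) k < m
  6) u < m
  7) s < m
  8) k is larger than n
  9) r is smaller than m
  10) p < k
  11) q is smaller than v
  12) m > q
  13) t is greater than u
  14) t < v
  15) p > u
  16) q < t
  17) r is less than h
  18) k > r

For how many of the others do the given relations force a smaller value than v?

Directly below v: q, u, t, m.
One step further: s, r, k (7 so far).
One step further: n, p (9 so far).
Nothing else is reachable below v; 9 in all.

9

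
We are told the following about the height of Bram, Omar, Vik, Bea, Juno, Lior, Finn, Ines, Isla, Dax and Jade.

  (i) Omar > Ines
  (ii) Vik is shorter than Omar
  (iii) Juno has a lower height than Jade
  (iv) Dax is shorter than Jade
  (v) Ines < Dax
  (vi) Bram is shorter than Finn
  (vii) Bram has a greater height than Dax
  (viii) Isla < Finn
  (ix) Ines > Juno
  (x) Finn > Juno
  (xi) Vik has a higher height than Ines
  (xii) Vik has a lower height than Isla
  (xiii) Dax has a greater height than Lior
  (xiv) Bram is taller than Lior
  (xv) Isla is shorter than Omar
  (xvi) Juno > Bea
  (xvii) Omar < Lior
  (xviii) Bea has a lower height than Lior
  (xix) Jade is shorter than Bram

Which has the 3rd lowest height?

Piecing the relations together gives one ordering: Bea < Juno < Ines < Vik < Isla < Omar < Lior < Dax < Jade < Bram < Finn.
Counting 3 from the smallest end gives Ines.

Ines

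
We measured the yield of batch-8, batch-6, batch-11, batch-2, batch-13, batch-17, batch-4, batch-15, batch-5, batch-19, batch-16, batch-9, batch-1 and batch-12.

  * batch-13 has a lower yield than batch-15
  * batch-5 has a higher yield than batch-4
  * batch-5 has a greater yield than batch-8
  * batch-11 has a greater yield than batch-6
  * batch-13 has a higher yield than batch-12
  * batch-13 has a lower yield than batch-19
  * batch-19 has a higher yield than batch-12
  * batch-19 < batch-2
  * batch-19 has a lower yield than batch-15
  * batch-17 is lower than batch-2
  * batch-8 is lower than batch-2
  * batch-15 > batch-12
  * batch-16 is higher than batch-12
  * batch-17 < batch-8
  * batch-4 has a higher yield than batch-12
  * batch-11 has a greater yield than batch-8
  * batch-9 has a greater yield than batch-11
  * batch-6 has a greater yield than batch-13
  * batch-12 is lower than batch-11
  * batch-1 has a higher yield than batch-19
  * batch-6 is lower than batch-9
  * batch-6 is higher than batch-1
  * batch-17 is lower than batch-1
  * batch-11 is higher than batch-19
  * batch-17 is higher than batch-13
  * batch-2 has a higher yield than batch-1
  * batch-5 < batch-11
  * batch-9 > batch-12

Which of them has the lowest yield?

Chaining upward from batch-12: directly above it, batch-4, batch-13, batch-19, batch-15, batch-16, batch-11, batch-9; then batch-17, batch-1, batch-5, batch-6, batch-2; then batch-8.
That covers every other element, and nothing is given below batch-12, so batch-12 is the lowest yield.

batch-12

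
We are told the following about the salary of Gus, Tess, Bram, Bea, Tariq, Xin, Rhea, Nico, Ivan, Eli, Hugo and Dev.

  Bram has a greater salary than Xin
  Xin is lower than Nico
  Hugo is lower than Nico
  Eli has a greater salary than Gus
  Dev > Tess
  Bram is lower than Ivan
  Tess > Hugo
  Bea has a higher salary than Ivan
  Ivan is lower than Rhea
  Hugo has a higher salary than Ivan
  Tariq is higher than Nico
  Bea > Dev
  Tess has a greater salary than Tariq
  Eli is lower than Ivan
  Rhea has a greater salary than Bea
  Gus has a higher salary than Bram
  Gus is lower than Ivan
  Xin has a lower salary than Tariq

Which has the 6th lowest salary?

The consecutive relations fix a unique order: Xin < Bram < Gus < Eli < Ivan < Hugo < Nico < Tariq < Tess < Dev < Bea < Rhea.
The 6th smallest is Hugo.

Hugo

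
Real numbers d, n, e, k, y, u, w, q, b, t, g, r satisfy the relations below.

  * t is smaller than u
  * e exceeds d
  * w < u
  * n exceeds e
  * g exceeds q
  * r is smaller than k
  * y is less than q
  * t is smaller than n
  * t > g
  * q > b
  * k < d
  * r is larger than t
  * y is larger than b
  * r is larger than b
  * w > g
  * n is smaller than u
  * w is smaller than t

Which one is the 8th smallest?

k

The consecutive relations fix a unique order: b < y < q < g < w < t < r < k < d < e < n < u.
Counting 8 from the smallest end gives k.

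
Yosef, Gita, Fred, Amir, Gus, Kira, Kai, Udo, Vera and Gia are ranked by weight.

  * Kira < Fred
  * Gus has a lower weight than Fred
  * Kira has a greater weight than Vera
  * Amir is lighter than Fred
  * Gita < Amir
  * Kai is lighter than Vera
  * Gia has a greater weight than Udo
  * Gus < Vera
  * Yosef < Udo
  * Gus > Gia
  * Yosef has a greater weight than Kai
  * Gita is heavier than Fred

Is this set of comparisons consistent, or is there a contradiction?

We have Amir < Fred stated directly, yet also Fred < Gita < Amir by chaining the others — so Fred < Amir. Contradiction.

inconsistent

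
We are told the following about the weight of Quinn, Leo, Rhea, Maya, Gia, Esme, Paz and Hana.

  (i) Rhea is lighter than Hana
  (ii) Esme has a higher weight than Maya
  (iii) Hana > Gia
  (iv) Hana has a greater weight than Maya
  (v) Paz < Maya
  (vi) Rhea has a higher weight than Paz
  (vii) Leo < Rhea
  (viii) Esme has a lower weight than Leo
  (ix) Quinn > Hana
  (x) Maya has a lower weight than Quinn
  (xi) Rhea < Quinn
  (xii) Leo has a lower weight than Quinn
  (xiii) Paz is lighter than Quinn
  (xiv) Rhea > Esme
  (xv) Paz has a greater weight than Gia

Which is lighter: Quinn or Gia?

Gia

Gia < Paz and Paz < Maya give Gia < Maya.
With Maya < Esme: Gia < Paz < Maya < Esme.
With Esme < Leo: Gia < Paz < Maya < Esme < Leo.
With Leo < Rhea: Gia < Paz < Maya < Esme < Leo < Rhea.
Then Rhea < Hana extends the chain to Hana.
Then Hana < Quinn extends the chain to Quinn.
So Gia < Quinn; Gia is the lighter of the two.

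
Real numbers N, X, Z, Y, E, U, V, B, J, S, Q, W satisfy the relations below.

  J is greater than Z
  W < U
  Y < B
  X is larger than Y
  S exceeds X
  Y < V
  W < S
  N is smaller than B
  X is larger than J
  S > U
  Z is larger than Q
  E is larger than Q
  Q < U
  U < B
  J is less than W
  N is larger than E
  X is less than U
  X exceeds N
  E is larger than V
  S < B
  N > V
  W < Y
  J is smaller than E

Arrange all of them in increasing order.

Nothing is placed below Q, so it is least; from there Q < Z; Z < J; J < W; W < Y; Y < V; V < E; E < N; N < X; X < U; U < S; S < B, each given directly.

Q < Z < J < W < Y < V < E < N < X < U < S < B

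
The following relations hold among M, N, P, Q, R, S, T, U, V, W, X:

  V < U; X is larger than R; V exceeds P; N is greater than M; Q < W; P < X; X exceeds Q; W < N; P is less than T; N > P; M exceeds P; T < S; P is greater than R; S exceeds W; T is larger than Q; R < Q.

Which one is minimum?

Chaining upward from R: directly above it, P, Q, X; then W, T, M, V, N; then S, U.
That covers every other element, and nothing is given below R, so R is the minimum.

R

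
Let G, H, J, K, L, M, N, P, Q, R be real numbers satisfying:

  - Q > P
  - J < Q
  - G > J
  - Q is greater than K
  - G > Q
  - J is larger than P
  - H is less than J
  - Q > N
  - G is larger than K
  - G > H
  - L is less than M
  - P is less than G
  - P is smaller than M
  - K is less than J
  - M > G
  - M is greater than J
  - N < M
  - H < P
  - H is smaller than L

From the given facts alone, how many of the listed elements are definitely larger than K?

From K the given relations immediately reach J, Q, G.
From those, M — 4 in total.
No other element is forced above K by the given relations, so the count is 4.

4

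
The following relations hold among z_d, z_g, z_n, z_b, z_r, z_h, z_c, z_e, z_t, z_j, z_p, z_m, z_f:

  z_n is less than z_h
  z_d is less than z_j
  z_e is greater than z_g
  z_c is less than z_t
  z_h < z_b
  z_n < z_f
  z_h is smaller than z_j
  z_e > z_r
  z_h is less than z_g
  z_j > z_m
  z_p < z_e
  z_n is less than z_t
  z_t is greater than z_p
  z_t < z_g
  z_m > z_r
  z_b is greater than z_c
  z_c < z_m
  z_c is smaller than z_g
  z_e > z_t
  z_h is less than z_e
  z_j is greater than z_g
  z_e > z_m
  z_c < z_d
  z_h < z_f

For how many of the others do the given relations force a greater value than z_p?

4

Directly above z_p: z_t, z_e.
One step further: z_g (3 so far).
One step further: z_j (4 so far).
No other element is forced above z_p by the given relations, so the count is 4.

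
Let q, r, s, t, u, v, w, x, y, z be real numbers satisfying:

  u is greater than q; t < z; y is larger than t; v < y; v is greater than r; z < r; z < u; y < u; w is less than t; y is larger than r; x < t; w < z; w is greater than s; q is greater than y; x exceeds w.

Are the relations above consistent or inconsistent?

The single ordering s < w < x < t < z < r < v < y < q < u satisfies every listed relation, so no contradiction arises.

consistent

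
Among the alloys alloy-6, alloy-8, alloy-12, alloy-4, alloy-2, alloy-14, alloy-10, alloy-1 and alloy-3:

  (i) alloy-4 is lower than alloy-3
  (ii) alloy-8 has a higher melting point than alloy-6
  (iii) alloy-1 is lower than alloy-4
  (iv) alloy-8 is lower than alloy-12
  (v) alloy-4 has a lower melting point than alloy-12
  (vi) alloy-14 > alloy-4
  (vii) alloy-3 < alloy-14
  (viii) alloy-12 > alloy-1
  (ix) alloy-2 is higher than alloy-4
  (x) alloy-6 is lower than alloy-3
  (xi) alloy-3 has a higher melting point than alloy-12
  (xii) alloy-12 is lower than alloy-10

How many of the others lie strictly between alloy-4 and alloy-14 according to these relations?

2

Chaining upward from alloy-4 reaches: alloy-12, alloy-2, alloy-10, alloy-3.
Chaining downward from alloy-14 reaches: alloy-1, alloy-6, alloy-8, alloy-12, alloy-3.
Strictly between alloy-4 and alloy-14 are those in both lists: alloy-12, alloy-3 — 2 elements.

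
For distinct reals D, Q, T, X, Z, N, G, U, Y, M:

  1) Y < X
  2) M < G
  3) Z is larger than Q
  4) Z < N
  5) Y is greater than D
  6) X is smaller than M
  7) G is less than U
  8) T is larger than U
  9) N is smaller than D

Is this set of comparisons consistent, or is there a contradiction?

The single ordering Q < Z < N < D < Y < X < M < G < U < T satisfies every listed relation, so no contradiction arises.

consistent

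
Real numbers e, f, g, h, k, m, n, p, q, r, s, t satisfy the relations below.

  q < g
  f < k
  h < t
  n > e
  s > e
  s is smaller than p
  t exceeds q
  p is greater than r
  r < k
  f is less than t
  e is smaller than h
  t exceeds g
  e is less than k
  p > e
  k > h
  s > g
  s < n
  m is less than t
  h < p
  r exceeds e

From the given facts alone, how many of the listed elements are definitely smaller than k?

4

From k the given relations immediately reach e, h, r, f.
No other element is forced below k by the given relations, so the count is 4.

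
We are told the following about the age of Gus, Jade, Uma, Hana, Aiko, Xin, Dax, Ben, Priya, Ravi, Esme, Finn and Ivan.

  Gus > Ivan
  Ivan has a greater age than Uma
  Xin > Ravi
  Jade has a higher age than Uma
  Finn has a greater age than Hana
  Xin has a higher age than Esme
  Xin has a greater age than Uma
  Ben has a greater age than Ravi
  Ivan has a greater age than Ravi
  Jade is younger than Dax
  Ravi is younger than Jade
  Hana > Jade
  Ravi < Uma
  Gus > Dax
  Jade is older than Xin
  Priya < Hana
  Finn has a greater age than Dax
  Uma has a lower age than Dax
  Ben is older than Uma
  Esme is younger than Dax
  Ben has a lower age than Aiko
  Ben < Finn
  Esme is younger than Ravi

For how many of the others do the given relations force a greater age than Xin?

Directly above Xin: Jade.
One step further: Hana, Dax (3 so far).
One step further: Gus, Finn (5 so far).
No other element is forced above Xin by the given relations, so the count is 5.

5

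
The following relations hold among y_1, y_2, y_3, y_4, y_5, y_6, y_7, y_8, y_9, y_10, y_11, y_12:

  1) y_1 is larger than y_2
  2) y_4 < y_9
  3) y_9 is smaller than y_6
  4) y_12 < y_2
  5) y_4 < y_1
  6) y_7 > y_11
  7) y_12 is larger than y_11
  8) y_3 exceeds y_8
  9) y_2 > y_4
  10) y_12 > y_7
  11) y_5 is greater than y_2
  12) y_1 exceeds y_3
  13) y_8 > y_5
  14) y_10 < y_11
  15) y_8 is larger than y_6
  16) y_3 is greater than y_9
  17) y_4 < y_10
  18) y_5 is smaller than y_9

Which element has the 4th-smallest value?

The consecutive relations fix a unique order: y_4 < y_10 < y_11 < y_7 < y_12 < y_2 < y_5 < y_9 < y_6 < y_8 < y_3 < y_1.
Counting 4 from the smallest end gives y_7.

y_7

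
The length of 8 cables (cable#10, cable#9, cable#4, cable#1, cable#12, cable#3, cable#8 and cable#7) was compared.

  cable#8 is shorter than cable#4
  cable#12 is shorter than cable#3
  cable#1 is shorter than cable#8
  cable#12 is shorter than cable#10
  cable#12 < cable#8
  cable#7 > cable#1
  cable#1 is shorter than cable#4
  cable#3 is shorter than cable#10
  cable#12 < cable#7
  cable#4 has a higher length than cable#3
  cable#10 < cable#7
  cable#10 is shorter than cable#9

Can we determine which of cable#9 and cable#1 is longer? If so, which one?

undetermined

Following every chain through cable#1: above cable#1 we get cable#8, cable#4, cable#7.
cable#9 is not reached, and no chain runs the other way from cable#9 to cable#1.
So the given relations leave the order of cable#1 and cable#9 undetermined.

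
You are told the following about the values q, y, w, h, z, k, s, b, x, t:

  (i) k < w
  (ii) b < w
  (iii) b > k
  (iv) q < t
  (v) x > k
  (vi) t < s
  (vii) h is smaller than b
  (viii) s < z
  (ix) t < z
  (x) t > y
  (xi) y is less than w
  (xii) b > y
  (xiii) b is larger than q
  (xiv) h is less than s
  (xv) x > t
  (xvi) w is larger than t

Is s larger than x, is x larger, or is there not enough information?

Following every chain through s: above s we get z; below s we get y, h, q, t.
x is not reached, and no chain runs the other way from x to s.
So the given relations leave the order of s and x undetermined.

undetermined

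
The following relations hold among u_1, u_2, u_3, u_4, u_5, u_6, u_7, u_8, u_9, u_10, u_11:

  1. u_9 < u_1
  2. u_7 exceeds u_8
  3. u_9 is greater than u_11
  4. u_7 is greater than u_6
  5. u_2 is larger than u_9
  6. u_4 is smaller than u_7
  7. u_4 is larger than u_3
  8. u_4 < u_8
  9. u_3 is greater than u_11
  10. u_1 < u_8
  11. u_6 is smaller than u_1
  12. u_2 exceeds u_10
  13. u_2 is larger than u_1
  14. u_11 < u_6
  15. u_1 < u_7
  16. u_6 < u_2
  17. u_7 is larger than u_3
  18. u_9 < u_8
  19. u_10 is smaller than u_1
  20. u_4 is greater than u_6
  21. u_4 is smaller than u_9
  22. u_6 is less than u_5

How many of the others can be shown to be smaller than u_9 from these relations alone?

The elements the relations force below u_9 are u_11, u_6, u_3, u_4 — no chain reaches any other.
That is 4.

4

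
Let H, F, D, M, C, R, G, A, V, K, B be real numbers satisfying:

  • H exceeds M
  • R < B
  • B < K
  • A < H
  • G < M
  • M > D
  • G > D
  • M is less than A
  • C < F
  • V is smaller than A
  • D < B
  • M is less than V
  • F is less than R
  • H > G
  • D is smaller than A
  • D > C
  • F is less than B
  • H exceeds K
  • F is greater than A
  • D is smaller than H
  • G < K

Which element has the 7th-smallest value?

The consecutive relations fix a unique order: C < D < G < M < V < A < F < R < B < K < H.
The 7th smallest is F.

F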